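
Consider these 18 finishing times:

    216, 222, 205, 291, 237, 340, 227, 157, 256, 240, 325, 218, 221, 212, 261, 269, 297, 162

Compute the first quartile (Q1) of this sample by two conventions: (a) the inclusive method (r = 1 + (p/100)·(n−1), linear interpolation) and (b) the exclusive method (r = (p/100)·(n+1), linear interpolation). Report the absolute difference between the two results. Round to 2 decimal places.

Sorted: 157, 162, 205, 212, 216, 218, 221, 222, 227, 237, 240, 256, 261, 269, 291, 297, 325, 340.
n = 18.
(a) r = 5.25; between ranks 5 (216) and 6 (218): 216.5.
(b) r = 4.75; between ranks 4 (212) and 5 (216): 215.
|216.5 − 215| = 1.5.

1.50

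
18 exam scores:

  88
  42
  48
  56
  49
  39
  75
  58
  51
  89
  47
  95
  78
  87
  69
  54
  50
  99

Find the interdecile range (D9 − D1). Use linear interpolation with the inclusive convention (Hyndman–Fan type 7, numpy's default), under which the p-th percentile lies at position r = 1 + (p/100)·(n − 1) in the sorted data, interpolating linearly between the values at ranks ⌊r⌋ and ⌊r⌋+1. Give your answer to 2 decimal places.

Sorted: 39, 42, 47, 48, 49, 50, 51, 54, 56, 58, 69, 75, 78, 87, 88, 89, 95, 99.
n = 18.
P10: r = 2.7; ranks 2–3 are 42, 47; interpolating gives 45.5.
P90: r = 16.3; ranks 16–17 are 89, 95; interpolating gives 90.8.
Difference: 90.8 − 45.5 = 45.3.

45.30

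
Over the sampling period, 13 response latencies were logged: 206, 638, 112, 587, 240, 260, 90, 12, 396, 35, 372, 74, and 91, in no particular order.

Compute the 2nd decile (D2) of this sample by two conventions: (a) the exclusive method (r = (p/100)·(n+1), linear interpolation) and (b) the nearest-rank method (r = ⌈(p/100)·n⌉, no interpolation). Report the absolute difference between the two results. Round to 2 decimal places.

Sorted: 12, 35, 74, 90, 91, 112, 206, 240, 260, 372, 396, 587, 638.
n = 13.
(a) r = 2.8; between ranks 2 (35) and 3 (74): 66.2.
(b) the nearest-rank method: rank 3 → 74.
|66.2 − 74| = 7.8.

7.80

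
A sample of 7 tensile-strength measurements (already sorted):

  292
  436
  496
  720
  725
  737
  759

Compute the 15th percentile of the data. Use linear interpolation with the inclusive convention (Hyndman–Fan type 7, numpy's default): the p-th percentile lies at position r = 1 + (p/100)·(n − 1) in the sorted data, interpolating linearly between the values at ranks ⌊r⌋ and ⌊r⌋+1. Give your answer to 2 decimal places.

n = 7.
r = 1 + (15/100)·(7 − 1) = 1 + 0.9 = 1.9.
Rank 1 is 292 and rank 2 is 436.
Interpolate: 292 + 0.9·(436 − 292) = 292 + 0.9·144 = 421.6.

421.60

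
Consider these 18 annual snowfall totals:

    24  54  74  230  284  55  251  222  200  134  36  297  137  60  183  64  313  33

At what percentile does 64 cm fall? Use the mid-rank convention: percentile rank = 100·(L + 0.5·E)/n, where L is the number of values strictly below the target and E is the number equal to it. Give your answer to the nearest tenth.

36.1

Sorted: 24, 33, 36, 54, 55, 60, 64, 74, 134, 137, 183, 200, 222, 230, 251, 284, 297, 313.
Count below 64: L = 6; count equal: E = 1; n = 18.
Percentile rank = 100·(6 + 0.5·1)/18 = 100·6.5/18 = 36.11.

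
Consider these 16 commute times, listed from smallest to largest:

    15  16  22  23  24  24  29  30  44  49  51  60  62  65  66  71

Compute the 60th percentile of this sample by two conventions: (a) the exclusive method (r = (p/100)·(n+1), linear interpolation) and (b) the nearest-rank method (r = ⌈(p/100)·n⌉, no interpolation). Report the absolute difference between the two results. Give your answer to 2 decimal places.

n = 16.
(a) r = 10.2; between ranks 10 (49) and 11 (51): 49.4.
(b) the nearest-rank method: rank 10 → 49.
|49.4 − 49| = 0.4.

0.40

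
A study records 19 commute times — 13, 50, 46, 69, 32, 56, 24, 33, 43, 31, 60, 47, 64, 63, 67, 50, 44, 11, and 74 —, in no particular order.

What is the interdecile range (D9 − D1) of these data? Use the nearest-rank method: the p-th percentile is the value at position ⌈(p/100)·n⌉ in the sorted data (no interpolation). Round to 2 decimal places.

56.00

Sorted: 11, 13, 24, 31, 32, 33, 43, 44, 46, 47, 50, 50, 56, 60, 63, 64, 67, 69, 74.
n = 19.
P10: rank ⌈10/100·19⌉ = 2 → 13.
P90: rank ⌈90/100·19⌉ = 18 → 69.
Difference: 69 − 13 = 56.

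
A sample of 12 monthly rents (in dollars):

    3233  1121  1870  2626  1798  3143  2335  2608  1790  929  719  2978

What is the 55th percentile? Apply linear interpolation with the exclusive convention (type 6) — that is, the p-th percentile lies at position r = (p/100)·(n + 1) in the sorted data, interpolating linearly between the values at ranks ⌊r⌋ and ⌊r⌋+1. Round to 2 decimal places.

2375.95

Sorted: 719, 929, 1121, 1790, 1798, 1870, 2335, 2608, 2626, 2978, 3143, 3233.
n = 12.
r = (55/100)·(12 + 1) = 7.15.
Rank 7 is 2335 and rank 8 is 2608.
Interpolate: 2335 + 0.15·(2608 − 2335) = 2335 + 0.15·273 = 2375.95.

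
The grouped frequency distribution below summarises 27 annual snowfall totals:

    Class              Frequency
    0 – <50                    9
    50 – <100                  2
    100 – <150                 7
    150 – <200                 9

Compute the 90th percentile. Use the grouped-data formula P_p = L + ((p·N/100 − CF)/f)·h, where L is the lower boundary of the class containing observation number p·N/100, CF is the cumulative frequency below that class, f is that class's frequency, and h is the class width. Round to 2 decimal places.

N = 27; target position k = 90/100 · 27 = 24.3.
Cumulative frequencies: 9, 11, 18, 27.
Observation 24.3 falls in the class 150 – <200.
L = 150, CF = 18, f = 9, h = 50.
P90 = 150 + ((24.3 − 18)/9)·50 = 150 + 35 = 185.

185.00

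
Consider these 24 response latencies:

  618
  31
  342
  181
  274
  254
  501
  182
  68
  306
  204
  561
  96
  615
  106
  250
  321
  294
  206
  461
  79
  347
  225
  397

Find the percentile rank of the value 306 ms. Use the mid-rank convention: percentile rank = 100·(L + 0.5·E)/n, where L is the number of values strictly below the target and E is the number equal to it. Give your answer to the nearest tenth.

Sorted: 31, 68, 79, 96, 106, 181, 182, 204, 206, 225, 250, 254, 274, 294, 306, 321, 342, 347, 397, 461, 501, 561, 615, 618.
Count below 306: L = 14; count equal: E = 1; n = 24.
Percentile rank = 100·(14 + 0.5·1)/24 = 100·14.5/24 = 60.42.

60.4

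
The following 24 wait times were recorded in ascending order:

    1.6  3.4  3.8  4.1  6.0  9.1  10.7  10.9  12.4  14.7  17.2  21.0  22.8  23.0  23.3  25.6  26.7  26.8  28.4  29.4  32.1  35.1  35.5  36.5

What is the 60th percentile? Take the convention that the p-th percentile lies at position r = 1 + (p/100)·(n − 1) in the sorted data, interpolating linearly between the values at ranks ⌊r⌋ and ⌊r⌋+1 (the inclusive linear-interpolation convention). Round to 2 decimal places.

23.24

n = 24.
r = 1 + (60/100)·(24 − 1) = 1 + 13.8 = 14.8.
Rank 14 is 23.0 and rank 15 is 23.3.
Interpolate: 23.0 + 0.8·(23.3 − 23.0) = 23.0 + 0.8·0.3 = 23.24.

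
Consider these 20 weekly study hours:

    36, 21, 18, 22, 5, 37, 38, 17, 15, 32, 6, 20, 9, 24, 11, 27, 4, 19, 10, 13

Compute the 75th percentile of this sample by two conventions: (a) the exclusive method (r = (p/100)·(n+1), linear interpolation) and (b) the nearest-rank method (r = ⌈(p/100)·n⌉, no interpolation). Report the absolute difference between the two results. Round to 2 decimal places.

2.25

Sorted: 4, 5, 6, 9, 10, 11, 13, 15, 17, 18, 19, 20, 21, 22, 24, 27, 32, 36, 37, 38.
n = 20.
(a) r = 15.75; between ranks 15 (24) and 16 (27): 26.25.
(b) the nearest-rank method: rank 15 → 24.
|26.25 − 24| = 2.25.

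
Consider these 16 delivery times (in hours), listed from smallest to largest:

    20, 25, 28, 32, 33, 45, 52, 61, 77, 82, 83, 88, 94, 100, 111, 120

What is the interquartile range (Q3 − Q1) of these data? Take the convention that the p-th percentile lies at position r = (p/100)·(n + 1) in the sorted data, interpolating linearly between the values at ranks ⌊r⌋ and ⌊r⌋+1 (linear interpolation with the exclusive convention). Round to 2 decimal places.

n = 16.
P25: r = 4.25; ranks 4–5 are 32, 33; interpolating gives 32.25.
P75: r = 12.75; ranks 12–13 are 88, 94; interpolating gives 92.5.
Difference: 92.5 − 32.25 = 60.25.

60.25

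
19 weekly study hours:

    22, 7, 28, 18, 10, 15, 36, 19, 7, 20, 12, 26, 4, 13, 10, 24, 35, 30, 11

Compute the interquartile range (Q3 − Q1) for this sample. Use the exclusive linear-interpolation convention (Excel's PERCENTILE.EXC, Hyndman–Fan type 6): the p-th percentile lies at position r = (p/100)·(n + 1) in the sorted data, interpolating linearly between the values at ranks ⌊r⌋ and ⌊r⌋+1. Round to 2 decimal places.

Sorted: 4, 7, 7, 10, 10, 11, 12, 13, 15, 18, 19, 20, 22, 24, 26, 28, 30, 35, 36.
n = 19.
P25: r = 5 (integer) → 10.
P75: r = 15 (integer) → 26.
Difference: 26 − 10 = 16.

16.00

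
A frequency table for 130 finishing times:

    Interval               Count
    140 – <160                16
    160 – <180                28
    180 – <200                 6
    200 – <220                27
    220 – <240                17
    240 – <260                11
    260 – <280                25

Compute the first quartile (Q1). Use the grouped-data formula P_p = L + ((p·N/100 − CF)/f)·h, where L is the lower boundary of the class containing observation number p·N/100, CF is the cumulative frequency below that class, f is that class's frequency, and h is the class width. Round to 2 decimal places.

N = 130; target position k = 25/100 · 130 = 32.5.
Cumulative frequencies: 16, 44, 50, 77, 94, 105, 130.
Observation 32.5 falls in the class 160 – <180.
L = 160, CF = 16, f = 28, h = 20.
P25 = 160 + ((32.5 − 16)/28)·20 = 160 + 11.7857 = 171.786.

171.79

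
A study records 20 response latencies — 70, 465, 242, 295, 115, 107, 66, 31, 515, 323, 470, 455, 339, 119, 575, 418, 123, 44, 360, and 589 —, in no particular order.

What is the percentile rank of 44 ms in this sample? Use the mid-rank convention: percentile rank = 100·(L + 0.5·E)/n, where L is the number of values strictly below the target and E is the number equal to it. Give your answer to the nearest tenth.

7.5

Sorted: 31, 44, 66, 70, 107, 115, 119, 123, 242, 295, 323, 339, 360, 418, 455, 465, 470, 515, 575, 589.
Count below 44: L = 1; count equal: E = 1; n = 20.
Percentile rank = 100·(1 + 0.5·1)/20 = 100·1.5/20 = 7.5.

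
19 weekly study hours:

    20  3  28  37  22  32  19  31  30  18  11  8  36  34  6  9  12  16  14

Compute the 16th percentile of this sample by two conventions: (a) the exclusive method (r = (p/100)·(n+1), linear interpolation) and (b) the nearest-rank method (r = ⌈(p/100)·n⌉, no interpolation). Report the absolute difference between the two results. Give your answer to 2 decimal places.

0.80

Sorted: 3, 6, 8, 9, 11, 12, 14, 16, 18, 19, 20, 22, 28, 30, 31, 32, 34, 36, 37.
n = 19.
(a) r = 3.2; between ranks 3 (8) and 4 (9): 8.2.
(b) the nearest-rank method: rank 4 → 9.
|8.2 − 9| = 0.8.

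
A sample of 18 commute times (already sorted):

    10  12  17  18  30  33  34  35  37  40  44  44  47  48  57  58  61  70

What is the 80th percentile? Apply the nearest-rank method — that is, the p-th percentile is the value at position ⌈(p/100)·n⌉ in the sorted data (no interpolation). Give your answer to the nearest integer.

n = 18.
Position = ⌈80/100 · 18⌉ = ⌈14.4⌉ = 15.
The value at rank 15 is 57.

57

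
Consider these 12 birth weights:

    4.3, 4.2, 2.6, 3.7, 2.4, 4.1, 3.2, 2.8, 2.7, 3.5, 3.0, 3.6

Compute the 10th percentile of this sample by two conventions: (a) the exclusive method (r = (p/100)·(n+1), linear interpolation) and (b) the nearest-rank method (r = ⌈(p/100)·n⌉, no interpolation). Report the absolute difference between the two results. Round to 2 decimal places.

0.14

Sorted: 2.4, 2.6, 2.7, 2.8, 3.0, 3.2, 3.5, 3.6, 3.7, 4.1, 4.2, 4.3.
n = 12.
(a) r = 1.3; between ranks 1 (2.4) and 2 (2.6): 2.46.
(b) the nearest-rank method: rank 2 → 2.6.
|2.46 − 2.6| = 0.14.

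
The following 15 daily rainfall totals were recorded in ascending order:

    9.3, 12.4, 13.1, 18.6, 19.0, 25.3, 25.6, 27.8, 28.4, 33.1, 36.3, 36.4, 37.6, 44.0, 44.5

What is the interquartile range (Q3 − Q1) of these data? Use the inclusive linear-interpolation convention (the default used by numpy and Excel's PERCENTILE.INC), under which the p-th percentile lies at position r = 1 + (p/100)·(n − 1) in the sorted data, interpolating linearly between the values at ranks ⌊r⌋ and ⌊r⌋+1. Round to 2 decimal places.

17.55

n = 15.
P25: r = 4.5; ranks 4–5 are 18.6, 19.0; interpolating gives 18.8.
P75: r = 11.5; ranks 11–12 are 36.3, 36.4; interpolating gives 36.35.
Difference: 36.35 − 18.8 = 17.55.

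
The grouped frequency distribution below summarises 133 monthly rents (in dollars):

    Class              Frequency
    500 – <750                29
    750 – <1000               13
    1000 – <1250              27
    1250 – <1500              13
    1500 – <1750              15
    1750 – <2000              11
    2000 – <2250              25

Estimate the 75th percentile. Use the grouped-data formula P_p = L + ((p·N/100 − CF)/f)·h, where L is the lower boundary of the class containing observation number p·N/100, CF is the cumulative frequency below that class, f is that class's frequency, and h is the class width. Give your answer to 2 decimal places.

N = 133; target position k = 75/100 · 133 = 99.75.
Cumulative frequencies: 29, 42, 69, 82, 97, 108, 133.
Observation 99.75 falls in the class 1750 – <2000.
L = 1750, CF = 97, f = 11, h = 250.
P75 = 1750 + ((99.75 − 97)/11)·250 = 1750 + 62.5 = 1812.5.

1812.50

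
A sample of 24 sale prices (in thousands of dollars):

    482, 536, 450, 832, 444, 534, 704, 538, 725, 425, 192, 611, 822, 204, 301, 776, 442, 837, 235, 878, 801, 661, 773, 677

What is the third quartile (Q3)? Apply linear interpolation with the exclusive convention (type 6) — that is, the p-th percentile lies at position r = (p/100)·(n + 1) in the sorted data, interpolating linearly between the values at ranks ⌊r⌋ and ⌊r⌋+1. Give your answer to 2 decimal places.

Sorted: 192, 204, 235, 301, 425, 442, 444, 450, 482, 534, 536, 538, 611, 661, 677, 704, 725, 773, 776, 801, 822, 832, 837, 878.
n = 24.
r = (75/100)·(24 + 1) = 18.75.
Rank 18 is 773 and rank 19 is 776.
Interpolate: 773 + 0.75·(776 − 773) = 773 + 0.75·3 = 775.25.

775.25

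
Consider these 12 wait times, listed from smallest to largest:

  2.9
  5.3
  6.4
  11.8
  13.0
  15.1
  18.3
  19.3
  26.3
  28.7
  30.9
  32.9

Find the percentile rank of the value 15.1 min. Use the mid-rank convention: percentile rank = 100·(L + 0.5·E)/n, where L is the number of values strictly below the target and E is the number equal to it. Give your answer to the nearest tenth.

Count below 15.1: L = 5; count equal: E = 1; n = 12.
Percentile rank = 100·(5 + 0.5·1)/12 = 100·5.5/12 = 45.83.

45.8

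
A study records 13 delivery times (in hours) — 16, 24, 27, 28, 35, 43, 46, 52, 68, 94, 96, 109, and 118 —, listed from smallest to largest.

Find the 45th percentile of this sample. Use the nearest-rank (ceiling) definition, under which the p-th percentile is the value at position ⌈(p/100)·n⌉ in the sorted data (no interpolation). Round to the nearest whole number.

n = 13.
Position = ⌈45/100 · 13⌉ = ⌈5.85⌉ = 6.
The value at rank 6 is 43.

43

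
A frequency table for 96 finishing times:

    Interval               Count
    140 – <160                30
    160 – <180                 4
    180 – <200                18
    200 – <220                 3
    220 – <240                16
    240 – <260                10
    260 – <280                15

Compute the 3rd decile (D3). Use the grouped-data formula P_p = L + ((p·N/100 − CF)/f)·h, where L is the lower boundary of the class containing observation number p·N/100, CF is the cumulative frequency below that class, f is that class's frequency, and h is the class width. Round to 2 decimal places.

159.20

N = 96; target position k = 30/100 · 96 = 28.8.
Cumulative frequencies: 30, 34, 52, 55, 71, 81, 96.
Observation 28.8 falls in the class 140 – <160.
L = 140, CF = 0, f = 30, h = 20.
P30 = 140 + ((28.8 − 0)/30)·20 = 140 + 19.2 = 159.2.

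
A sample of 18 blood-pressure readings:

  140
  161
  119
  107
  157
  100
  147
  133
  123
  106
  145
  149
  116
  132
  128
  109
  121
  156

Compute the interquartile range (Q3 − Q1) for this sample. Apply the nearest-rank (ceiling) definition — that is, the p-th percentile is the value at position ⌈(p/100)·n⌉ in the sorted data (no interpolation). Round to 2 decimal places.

Sorted: 100, 106, 107, 109, 116, 119, 121, 123, 128, 132, 133, 140, 145, 147, 149, 156, 157, 161.
n = 18.
P25: rank ⌈25/100·18⌉ = 5 → 116.
P75: rank ⌈75/100·18⌉ = 14 → 147.
Difference: 147 − 116 = 31.

31.00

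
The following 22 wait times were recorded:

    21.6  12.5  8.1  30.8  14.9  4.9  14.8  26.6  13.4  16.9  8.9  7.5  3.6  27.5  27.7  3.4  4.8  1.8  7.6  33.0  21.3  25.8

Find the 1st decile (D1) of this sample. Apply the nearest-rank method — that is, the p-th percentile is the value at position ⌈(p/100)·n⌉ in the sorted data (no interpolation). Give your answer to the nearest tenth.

Sorted: 1.8, 3.4, 3.6, 4.8, 4.9, 7.5, 7.6, 8.1, 8.9, 12.5, 13.4, 14.8, 14.9, 16.9, 21.3, 21.6, 25.8, 26.6, 27.5, 27.7, 30.8, 33.0.
n = 22.
Position = ⌈10/100 · 22⌉ = ⌈2.2⌉ = 3.
The value at rank 3 is 3.6.

3.6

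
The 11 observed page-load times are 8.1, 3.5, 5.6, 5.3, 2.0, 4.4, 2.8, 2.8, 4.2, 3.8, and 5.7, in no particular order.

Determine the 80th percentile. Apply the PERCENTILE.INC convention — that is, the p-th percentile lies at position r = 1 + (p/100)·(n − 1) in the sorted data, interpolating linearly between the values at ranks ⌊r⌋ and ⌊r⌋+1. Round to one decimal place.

Sorted: 2.0, 2.8, 2.8, 3.5, 3.8, 4.2, 4.4, 5.3, 5.6, 5.7, 8.1.
n = 11.
r = 1 + (80/100)·(11 − 1) = 1 + 8 = 9.
r is an integer, so P80 is the value at rank 9: 5.6.

5.6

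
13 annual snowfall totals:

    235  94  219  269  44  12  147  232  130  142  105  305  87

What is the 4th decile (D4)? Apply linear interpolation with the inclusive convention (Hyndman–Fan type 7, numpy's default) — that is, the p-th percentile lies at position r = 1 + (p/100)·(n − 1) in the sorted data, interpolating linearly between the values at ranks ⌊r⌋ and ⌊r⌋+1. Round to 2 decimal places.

125.00

Sorted: 12, 44, 87, 94, 105, 130, 142, 147, 219, 232, 235, 269, 305.
n = 13.
r = 1 + (40/100)·(13 − 1) = 1 + 4.8 = 5.8.
Rank 5 is 105 and rank 6 is 130.
Interpolate: 105 + 0.8·(130 − 105) = 105 + 0.8·25 = 125.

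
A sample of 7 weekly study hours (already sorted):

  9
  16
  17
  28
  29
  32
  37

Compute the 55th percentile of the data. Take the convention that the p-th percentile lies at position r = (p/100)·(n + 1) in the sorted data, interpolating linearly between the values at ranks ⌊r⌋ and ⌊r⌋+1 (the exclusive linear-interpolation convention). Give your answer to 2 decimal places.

n = 7.
r = (55/100)·(7 + 1) = 4.4.
Rank 4 is 28 and rank 5 is 29.
Interpolate: 28 + 0.4·(29 − 28) = 28 + 0.4·1 = 28.4.

28.40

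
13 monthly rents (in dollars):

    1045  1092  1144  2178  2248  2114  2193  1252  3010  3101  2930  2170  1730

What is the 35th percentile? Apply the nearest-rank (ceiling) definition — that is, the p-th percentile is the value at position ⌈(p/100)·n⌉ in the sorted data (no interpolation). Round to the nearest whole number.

1730

Sorted: 1045, 1092, 1144, 1252, 1730, 2114, 2170, 2178, 2193, 2248, 2930, 3010, 3101.
n = 13.
Position = ⌈35/100 · 13⌉ = ⌈4.55⌉ = 5.
The value at rank 5 is 1730.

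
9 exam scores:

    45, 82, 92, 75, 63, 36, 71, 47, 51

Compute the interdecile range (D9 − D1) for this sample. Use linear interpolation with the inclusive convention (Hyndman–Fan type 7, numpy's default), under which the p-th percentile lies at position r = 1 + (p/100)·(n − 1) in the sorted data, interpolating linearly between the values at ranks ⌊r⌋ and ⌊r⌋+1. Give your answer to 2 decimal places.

Sorted: 36, 45, 47, 51, 63, 71, 75, 82, 92.
n = 9.
P10: r = 1.8; ranks 1–2 are 36, 45; interpolating gives 43.2.
P90: r = 8.2; ranks 8–9 are 82, 92; interpolating gives 84.
Difference: 84 − 43.2 = 40.8.

40.80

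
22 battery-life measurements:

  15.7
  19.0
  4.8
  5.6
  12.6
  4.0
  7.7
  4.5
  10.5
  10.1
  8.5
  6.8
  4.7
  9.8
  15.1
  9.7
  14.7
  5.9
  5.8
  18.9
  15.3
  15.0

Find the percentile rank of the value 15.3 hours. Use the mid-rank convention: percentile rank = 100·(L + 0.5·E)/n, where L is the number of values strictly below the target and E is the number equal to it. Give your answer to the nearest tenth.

Sorted: 4.0, 4.5, 4.7, 4.8, 5.6, 5.8, 5.9, 6.8, 7.7, 8.5, 9.7, 9.8, 10.1, 10.5, 12.6, 14.7, 15.0, 15.1, 15.3, 15.7, 18.9, 19.0.
Count below 15.3: L = 18; count equal: E = 1; n = 22.
Percentile rank = 100·(18 + 0.5·1)/22 = 100·18.5/22 = 84.09.

84.1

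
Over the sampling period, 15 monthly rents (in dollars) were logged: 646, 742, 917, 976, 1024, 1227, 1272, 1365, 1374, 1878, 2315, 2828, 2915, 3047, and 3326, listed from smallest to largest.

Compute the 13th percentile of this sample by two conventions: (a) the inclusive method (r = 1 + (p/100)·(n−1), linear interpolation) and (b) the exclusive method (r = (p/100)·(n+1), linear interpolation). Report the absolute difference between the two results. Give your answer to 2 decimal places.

129.50

n = 15.
(a) r = 2.82; between ranks 2 (742) and 3 (917): 885.5.
(b) r = 2.08; between ranks 2 (742) and 3 (917): 756.
|885.5 − 756| = 129.5.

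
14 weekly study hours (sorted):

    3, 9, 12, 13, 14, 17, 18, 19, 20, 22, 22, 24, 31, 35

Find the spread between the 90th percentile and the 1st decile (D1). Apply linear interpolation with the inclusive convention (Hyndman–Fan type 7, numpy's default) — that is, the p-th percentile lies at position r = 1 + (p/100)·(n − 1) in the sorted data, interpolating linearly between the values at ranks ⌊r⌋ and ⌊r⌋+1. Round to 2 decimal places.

n = 14.
P10: r = 2.3; ranks 2–3 are 9, 12; interpolating gives 9.9.
P90: r = 12.7; ranks 12–13 are 24, 31; interpolating gives 28.9.
Difference: 28.9 − 9.9 = 19.

19.00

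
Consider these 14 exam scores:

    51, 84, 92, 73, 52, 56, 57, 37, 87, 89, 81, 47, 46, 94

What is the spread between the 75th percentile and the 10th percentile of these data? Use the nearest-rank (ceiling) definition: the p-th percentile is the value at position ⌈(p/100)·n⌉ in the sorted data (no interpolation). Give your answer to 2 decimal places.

Sorted: 37, 46, 47, 51, 52, 56, 57, 73, 81, 84, 87, 89, 92, 94.
n = 14.
P10: rank ⌈10/100·14⌉ = 2 → 46.
P75: rank ⌈75/100·14⌉ = 11 → 87.
Difference: 87 − 46 = 41.

41.00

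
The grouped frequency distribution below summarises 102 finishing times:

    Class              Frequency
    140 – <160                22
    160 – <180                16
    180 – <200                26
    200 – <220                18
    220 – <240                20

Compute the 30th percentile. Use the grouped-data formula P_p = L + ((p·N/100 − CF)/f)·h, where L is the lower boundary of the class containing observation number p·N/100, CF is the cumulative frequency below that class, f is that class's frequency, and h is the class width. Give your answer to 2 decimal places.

N = 102; target position k = 30/100 · 102 = 30.6.
Cumulative frequencies: 22, 38, 64, 82, 102.
Observation 30.6 falls in the class 160 – <180.
L = 160, CF = 22, f = 16, h = 20.
P30 = 160 + ((30.6 − 22)/16)·20 = 160 + 10.75 = 170.75.

170.75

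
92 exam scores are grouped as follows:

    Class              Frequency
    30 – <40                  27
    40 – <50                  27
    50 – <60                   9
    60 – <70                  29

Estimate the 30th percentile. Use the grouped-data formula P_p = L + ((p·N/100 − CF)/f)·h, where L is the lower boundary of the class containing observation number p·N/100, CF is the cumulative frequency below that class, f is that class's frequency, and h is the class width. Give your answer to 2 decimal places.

N = 92; target position k = 30/100 · 92 = 27.6.
Cumulative frequencies: 27, 54, 63, 92.
Observation 27.6 falls in the class 40 – <50.
L = 40, CF = 27, f = 27, h = 10.
P30 = 40 + ((27.6 − 27)/27)·10 = 40 + 0.222222 = 40.2222.

40.22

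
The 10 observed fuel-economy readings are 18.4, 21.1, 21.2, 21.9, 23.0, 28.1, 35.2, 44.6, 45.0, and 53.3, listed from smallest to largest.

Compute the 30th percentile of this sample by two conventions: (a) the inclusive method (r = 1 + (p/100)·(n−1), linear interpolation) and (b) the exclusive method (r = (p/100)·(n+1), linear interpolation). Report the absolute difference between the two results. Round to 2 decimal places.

n = 10.
(a) r = 3.7; between ranks 3 (21.2) and 4 (21.9): 21.69.
(b) r = 3.3; between ranks 3 (21.2) and 4 (21.9): 21.41.
|21.69 − 21.41| = 0.28.

0.28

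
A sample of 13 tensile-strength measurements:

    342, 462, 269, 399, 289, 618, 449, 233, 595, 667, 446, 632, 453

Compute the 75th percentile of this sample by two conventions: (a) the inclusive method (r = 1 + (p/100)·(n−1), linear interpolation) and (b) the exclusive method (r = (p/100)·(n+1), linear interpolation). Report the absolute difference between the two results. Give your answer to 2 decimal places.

11.50

Sorted: 233, 269, 289, 342, 399, 446, 449, 453, 462, 595, 618, 632, 667.
n = 13.
(a) r = 10 → value at rank 10 = 595.
(b) r = 10.5; between ranks 10 (595) and 11 (618): 606.5.
|595 − 606.5| = 11.5.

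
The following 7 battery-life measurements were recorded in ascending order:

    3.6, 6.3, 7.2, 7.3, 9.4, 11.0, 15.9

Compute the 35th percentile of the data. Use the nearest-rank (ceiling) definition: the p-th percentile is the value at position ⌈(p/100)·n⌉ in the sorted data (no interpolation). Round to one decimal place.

n = 7.
Position = ⌈35/100 · 7⌉ = ⌈2.45⌉ = 3.
The value at rank 3 is 7.2.

7.2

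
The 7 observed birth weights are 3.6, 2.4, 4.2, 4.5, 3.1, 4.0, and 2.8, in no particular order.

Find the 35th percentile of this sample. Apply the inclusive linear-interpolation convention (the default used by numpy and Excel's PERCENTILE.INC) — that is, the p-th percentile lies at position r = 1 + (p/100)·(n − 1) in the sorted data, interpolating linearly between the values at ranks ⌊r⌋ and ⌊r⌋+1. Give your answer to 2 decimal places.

3.15

Sorted: 2.4, 2.8, 3.1, 3.6, 4.0, 4.2, 4.5.
n = 7.
r = 1 + (35/100)·(7 − 1) = 1 + 2.1 = 3.1.
Rank 3 is 3.1 and rank 4 is 3.6.
Interpolate: 3.1 + 0.1·(3.6 − 3.1) = 3.1 + 0.1·0.5 = 3.15.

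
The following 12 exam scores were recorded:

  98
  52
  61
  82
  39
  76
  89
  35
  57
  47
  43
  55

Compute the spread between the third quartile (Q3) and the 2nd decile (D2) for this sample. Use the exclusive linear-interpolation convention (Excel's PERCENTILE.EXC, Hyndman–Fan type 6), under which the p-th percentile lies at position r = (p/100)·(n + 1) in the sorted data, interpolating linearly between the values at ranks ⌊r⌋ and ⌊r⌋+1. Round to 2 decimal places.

Sorted: 35, 39, 43, 47, 52, 55, 57, 61, 76, 82, 89, 98.
n = 12.
P20: r = 2.6; ranks 2–3 are 39, 43; interpolating gives 41.4.
P75: r = 9.75; ranks 9–10 are 76, 82; interpolating gives 80.5.
Difference: 80.5 − 41.4 = 39.1.

39.10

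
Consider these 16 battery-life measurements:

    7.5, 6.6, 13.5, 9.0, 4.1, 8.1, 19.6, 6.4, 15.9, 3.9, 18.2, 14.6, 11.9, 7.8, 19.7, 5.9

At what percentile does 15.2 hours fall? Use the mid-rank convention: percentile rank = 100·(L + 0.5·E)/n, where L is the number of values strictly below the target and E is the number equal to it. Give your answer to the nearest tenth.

Sorted: 3.9, 4.1, 5.9, 6.4, 6.6, 7.5, 7.8, 8.1, 9.0, 11.9, 13.5, 14.6, 15.9, 18.2, 19.6, 19.7.
Count below 15.2: L = 12; count equal: E = 0; n = 16.
Percentile rank = 100·(12 + 0.5·0)/16 = 100·12/16 = 75.

75.0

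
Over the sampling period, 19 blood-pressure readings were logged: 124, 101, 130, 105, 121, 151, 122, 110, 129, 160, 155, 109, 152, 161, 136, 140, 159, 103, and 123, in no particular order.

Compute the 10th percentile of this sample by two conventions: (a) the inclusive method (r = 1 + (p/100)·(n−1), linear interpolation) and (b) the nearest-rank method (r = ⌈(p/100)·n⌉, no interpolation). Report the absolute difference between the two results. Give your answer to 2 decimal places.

Sorted: 101, 103, 105, 109, 110, 121, 122, 123, 124, 129, 130, 136, 140, 151, 152, 155, 159, 160, 161.
n = 19.
(a) r = 2.8; between ranks 2 (103) and 3 (105): 104.6.
(b) the nearest-rank method: rank 2 → 103.
|104.6 − 103| = 1.6.

1.60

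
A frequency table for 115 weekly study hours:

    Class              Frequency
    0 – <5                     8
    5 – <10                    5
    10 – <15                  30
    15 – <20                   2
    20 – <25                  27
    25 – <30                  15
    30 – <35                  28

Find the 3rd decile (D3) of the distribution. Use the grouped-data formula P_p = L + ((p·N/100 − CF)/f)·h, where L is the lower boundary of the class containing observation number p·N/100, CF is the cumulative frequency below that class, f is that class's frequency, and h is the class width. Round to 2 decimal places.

13.58

N = 115; target position k = 30/100 · 115 = 34.5.
Cumulative frequencies: 8, 13, 43, 45, 72, 87, 115.
Observation 34.5 falls in the class 10 – <15.
L = 10, CF = 13, f = 30, h = 5.
P30 = 10 + ((34.5 − 13)/30)·5 = 10 + 3.58333 = 13.5833.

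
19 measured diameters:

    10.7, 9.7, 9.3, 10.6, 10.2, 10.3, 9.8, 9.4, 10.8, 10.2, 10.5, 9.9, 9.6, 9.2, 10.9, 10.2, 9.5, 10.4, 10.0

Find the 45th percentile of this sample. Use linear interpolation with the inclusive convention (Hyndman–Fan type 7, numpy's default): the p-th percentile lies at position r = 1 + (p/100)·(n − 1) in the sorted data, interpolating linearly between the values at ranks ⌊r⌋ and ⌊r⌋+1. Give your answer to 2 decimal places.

Sorted: 9.2, 9.3, 9.4, 9.5, 9.6, 9.7, 9.8, 9.9, 10.0, 10.2, 10.2, 10.2, 10.3, 10.4, 10.5, 10.6, 10.7, 10.8, 10.9.
n = 19.
r = 1 + (45/100)·(19 − 1) = 1 + 8.1 = 9.1.
Rank 9 is 10.0 and rank 10 is 10.2.
Interpolate: 10.0 + 0.1·(10.2 − 10.0) = 10.0 + 0.1·0.2 = 10.02.

10.02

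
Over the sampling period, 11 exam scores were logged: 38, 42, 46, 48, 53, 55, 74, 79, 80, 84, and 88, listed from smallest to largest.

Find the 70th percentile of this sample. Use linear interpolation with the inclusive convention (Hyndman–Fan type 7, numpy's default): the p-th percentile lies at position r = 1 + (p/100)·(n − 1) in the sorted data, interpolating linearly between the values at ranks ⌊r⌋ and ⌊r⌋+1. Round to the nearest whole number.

79

n = 11.
r = 1 + (70/100)·(11 − 1) = 1 + 7 = 8.
r is an integer, so P70 is the value at rank 8: 79.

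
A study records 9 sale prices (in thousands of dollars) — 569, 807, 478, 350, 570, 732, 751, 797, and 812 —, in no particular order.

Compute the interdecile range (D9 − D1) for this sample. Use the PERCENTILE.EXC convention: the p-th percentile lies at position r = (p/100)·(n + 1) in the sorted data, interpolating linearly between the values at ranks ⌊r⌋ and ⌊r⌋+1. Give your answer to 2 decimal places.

462.00

Sorted: 350, 478, 569, 570, 732, 751, 797, 807, 812.
n = 9.
P10: r = 1 (integer) → 350.
P90: r = 9 (integer) → 812.
Difference: 812 − 350 = 462.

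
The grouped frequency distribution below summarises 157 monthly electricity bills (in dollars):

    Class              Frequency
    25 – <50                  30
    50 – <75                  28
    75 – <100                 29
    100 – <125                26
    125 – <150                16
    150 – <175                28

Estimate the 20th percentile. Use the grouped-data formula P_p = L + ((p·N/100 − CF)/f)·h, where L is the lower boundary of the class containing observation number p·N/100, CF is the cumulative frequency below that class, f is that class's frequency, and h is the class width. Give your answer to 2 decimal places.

N = 157; target position k = 20/100 · 157 = 31.4.
Cumulative frequencies: 30, 58, 87, 113, 129, 157.
Observation 31.4 falls in the class 50 – <75.
L = 50, CF = 30, f = 28, h = 25.
P20 = 50 + ((31.4 − 30)/28)·25 = 50 + 1.25 = 51.25.

51.25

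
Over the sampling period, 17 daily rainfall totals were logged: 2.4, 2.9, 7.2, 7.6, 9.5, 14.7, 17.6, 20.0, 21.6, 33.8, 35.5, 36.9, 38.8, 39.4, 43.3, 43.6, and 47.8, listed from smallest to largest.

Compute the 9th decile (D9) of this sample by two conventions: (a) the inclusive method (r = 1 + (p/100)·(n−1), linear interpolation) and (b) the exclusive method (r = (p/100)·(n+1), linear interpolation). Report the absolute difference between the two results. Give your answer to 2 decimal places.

n = 17.
(a) r = 15.4; between ranks 15 (43.3) and 16 (43.6): 43.42.
(b) r = 16.2; between ranks 16 (43.6) and 17 (47.8): 44.44.
|43.42 − 44.44| = 1.02.

1.02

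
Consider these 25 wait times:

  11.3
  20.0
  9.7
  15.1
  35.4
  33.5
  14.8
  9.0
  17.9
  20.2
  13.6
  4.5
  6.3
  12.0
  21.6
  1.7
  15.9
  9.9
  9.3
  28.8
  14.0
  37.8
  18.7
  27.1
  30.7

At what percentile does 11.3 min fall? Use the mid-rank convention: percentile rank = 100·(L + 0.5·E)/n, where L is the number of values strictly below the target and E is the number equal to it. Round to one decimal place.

30.0

Sorted: 1.7, 4.5, 6.3, 9.0, 9.3, 9.7, 9.9, 11.3, 12.0, 13.6, 14.0, 14.8, 15.1, 15.9, 17.9, 18.7, 20.0, 20.2, 21.6, 27.1, 28.8, 30.7, 33.5, 35.4, 37.8.
Count below 11.3: L = 7; count equal: E = 1; n = 25.
Percentile rank = 100·(7 + 0.5·1)/25 = 100·7.5/25 = 30.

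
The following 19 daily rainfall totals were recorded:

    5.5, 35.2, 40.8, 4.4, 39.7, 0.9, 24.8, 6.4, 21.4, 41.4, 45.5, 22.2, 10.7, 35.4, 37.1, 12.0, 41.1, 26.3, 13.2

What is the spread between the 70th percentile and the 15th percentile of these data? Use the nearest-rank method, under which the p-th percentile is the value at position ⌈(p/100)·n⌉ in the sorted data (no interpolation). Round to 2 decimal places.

31.60

Sorted: 0.9, 4.4, 5.5, 6.4, 10.7, 12.0, 13.2, 21.4, 22.2, 24.8, 26.3, 35.2, 35.4, 37.1, 39.7, 40.8, 41.1, 41.4, 45.5.
n = 19.
P15: rank ⌈15/100·19⌉ = 3 → 5.5.
P70: rank ⌈70/100·19⌉ = 14 → 37.1.
Difference: 37.1 − 5.5 = 31.6.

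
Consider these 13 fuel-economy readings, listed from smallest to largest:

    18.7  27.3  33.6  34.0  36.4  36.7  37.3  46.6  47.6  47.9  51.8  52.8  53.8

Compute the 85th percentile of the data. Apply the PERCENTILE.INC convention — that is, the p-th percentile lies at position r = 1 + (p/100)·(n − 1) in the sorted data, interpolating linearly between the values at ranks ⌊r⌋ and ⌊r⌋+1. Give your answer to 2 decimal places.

n = 13.
r = 1 + (85/100)·(13 − 1) = 1 + 10.2 = 11.2.
Rank 11 is 51.8 and rank 12 is 52.8.
Interpolate: 51.8 + 0.2·(52.8 − 51.8) = 51.8 + 0.2·1 = 52.

52.00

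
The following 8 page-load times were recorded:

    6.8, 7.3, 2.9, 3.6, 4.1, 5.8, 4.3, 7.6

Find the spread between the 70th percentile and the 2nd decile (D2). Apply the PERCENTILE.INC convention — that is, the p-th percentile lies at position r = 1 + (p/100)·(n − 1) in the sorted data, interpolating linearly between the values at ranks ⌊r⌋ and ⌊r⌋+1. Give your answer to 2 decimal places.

2.90

Sorted: 2.9, 3.6, 4.1, 4.3, 5.8, 6.8, 7.3, 7.6.
n = 8.
P20: r = 2.4; ranks 2–3 are 3.6, 4.1; interpolating gives 3.8.
P70: r = 5.9; ranks 5–6 are 5.8, 6.8; interpolating gives 6.7.
Difference: 6.7 − 3.8 = 2.9.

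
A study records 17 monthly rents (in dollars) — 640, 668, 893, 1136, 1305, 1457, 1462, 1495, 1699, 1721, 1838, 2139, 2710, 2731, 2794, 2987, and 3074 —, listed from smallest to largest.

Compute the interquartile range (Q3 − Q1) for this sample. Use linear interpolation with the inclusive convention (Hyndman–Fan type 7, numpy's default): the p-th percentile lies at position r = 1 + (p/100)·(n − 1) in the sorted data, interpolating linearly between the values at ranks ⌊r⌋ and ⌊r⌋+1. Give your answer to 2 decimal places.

n = 17.
P25: r = 5 (integer) → 1305.
P75: r = 13 (integer) → 2710.
Difference: 2710 − 1305 = 1405.

1405.00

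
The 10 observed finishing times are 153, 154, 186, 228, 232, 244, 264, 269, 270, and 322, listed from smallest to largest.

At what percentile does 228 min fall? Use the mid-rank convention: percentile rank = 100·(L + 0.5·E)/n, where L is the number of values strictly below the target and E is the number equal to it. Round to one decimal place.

35.0

Count below 228: L = 3; count equal: E = 1; n = 10.
Percentile rank = 100·(3 + 0.5·1)/10 = 100·3.5/10 = 35.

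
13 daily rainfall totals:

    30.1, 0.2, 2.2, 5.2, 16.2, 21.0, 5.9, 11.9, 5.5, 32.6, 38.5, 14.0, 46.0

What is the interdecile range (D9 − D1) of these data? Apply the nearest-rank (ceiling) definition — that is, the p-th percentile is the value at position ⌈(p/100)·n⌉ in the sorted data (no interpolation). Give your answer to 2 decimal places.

36.30

Sorted: 0.2, 2.2, 5.2, 5.5, 5.9, 11.9, 14.0, 16.2, 21.0, 30.1, 32.6, 38.5, 46.0.
n = 13.
P10: rank ⌈10/100·13⌉ = 2 → 2.2.
P90: rank ⌈90/100·13⌉ = 12 → 38.5.
Difference: 38.5 − 2.2 = 36.3.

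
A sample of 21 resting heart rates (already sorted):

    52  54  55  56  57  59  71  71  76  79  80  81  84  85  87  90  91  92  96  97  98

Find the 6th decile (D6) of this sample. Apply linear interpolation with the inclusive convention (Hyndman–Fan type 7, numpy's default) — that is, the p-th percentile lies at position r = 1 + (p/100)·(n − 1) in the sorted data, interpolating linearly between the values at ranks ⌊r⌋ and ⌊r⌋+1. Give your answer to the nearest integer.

n = 21.
r = 1 + (60/100)·(21 − 1) = 1 + 12 = 13.
r is an integer, so P60 is the value at rank 13: 84.

84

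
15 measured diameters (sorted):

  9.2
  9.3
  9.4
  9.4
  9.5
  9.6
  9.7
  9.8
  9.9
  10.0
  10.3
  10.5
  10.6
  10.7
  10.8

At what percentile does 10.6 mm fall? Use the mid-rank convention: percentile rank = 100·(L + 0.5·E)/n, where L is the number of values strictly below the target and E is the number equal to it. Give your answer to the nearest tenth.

Count below 10.6: L = 12; count equal: E = 1; n = 15.
Percentile rank = 100·(12 + 0.5·1)/15 = 100·12.5/15 = 83.33.

83.3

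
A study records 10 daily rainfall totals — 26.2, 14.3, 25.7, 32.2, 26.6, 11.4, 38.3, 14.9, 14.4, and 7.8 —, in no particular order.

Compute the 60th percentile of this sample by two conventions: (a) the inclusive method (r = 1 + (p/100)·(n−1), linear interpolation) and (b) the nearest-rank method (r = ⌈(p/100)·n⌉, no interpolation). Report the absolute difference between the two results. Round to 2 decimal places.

Sorted: 7.8, 11.4, 14.3, 14.4, 14.9, 25.7, 26.2, 26.6, 32.2, 38.3.
n = 10.
(a) r = 6.4; between ranks 6 (25.7) and 7 (26.2): 25.9.
(b) the nearest-rank method: rank 6 → 25.7.
|25.9 − 25.7| = 0.2.

0.20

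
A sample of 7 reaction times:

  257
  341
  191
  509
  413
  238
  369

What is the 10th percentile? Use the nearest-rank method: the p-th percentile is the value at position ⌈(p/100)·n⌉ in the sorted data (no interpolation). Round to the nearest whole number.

Sorted: 191, 238, 257, 341, 369, 413, 509.
n = 7.
Position = ⌈10/100 · 7⌉ = ⌈0.7⌉ = 1.
The value at rank 1 is 191.

191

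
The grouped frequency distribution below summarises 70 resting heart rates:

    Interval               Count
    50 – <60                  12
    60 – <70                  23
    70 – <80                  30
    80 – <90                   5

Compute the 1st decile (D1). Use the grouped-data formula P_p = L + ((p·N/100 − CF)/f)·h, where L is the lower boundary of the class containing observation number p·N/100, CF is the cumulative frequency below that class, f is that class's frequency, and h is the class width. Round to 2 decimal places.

55.83

N = 70; target position k = 10/100 · 70 = 7.
Cumulative frequencies: 12, 35, 65, 70.
Observation 7 falls in the class 50 – <60.
L = 50, CF = 0, f = 12, h = 10.
P10 = 50 + ((7 − 0)/12)·10 = 50 + 5.83333 = 55.8333.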